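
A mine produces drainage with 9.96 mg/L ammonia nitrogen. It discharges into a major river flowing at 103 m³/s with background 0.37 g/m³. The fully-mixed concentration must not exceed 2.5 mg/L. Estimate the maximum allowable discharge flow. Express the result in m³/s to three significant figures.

Mass balance at complete mixing: C_std·(Q_w + Q_r) = Q_w·C_e + Q_r·C_b.
Rearranging, Q_w = Q_r·(C_std − C_b)/(C_e − C_std) = 103·(2.5 − 0.37) / (9.96 − 2.5) = 29.41 m³/s.

29.4 m³/s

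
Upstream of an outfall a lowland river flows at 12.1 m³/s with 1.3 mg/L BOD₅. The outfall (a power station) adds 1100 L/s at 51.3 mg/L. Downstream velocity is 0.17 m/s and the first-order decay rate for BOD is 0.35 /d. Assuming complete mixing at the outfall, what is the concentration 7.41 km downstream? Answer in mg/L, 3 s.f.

4.58 mg/L

1100 L/s = 1.1 m³/s.
After complete mixing, C₀ = (1.1·51.3 + 12.1·1.3) / 13.2 = 5.467 mg/L.
Travel time t = 7410 m / 0.17 m/s = 4.359e+04 s = 0.5045 d.
C = 5.467·exp(−0.35·0.5045) = 5.467·0.8381 = 4.582 mg/L.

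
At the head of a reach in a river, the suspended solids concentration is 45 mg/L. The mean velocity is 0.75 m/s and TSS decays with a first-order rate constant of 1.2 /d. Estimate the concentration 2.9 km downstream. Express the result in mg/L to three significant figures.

42.6 mg/L

Travel time t = 2.9 km / 0.75 m/s = 2900/0.75 = 3867 s = 0.04475 d.
First-order decay: C = 45·exp(−1.2·0.04475) = 45·0.9477 = 42.65 mg/L.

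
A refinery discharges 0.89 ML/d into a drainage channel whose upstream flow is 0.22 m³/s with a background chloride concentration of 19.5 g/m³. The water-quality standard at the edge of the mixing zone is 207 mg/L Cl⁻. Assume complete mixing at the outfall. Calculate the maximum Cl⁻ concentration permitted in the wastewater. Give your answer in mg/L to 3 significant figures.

4210 mg/L

0.89 ML/d = 0.0103 m³/s.
Mass balance: 207·0.2303 = 0.0103·Cₑ + 0.22·19.5.
Cₑ = (47.67 − 4.29) / 0.0103 = 4211 mg/L.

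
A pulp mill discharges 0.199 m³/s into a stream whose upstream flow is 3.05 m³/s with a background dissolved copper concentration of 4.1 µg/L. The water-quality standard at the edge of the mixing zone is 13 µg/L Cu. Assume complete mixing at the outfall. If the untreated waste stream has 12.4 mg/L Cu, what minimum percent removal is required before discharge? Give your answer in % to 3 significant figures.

98.8 %

4.1 µg/L = 0.0041 mg/L.
13 µg/L = 0.013 mg/L.
Mass balance: 0.013·3.249 = 0.199·Cₑ + 3.05·0.0041.
Cₑ = (0.04224 − 0.0125) / 0.199 = 0.1494 mg/L.
Required removal = 1 − 0.1494/12.4 = 98.8 %.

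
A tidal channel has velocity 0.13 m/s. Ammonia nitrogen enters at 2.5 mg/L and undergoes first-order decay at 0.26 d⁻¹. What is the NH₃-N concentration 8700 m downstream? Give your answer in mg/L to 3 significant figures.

2.04 mg/L

Travel time t = 8700 m / 0.13 m/s = 8700/0.13 = 6.692e+04 s = 0.7746 d.
First-order decay: C = 2.5·exp(−0.26·0.7746) = 2.5·0.8176 = 2.044 mg/L.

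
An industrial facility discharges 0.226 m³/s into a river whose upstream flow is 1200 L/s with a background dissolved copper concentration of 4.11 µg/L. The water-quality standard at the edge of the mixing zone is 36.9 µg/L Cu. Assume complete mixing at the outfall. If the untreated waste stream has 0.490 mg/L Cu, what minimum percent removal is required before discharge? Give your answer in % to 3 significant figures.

56.9 %

1200 L/s = 1.2 m³/s.
4.11 µg/L = 0.00411 mg/L.
36.9 µg/L = 0.0369 mg/L.
Mass balance: 0.0369·1.426 = 0.226·Cₑ + 1.2·0.00411.
Cₑ = (0.05262 − 0.004932) / 0.226 = 0.211 mg/L.
Required removal = 1 − 0.211/0.490 = 56.94 %.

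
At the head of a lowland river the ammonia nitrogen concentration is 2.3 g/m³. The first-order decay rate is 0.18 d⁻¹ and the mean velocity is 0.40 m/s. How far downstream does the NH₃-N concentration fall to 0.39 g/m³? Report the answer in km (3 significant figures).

341 km

From C = C₀·e^(−kt), t = ln(C₀/C)/k = ln(2.3/0.39)/0.18 = 1.775/0.18 = 9.858 d.
Distance = v·t = 0.40 m/s × 8.518e+05 s = 3.407e+05 m = 340.7 km.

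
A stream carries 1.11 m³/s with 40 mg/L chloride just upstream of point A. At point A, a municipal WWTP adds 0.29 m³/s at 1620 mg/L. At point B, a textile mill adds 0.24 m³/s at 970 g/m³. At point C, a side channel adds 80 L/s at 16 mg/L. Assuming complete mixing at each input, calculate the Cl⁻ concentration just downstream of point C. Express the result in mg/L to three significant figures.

After input A: C = (1.11·40 + 0.29·1620) / 1.4 = 367.3 mg/L.
After input B: C = (1.4·367.3 + 0.24·970) / 1.64 = 455.5 mg/L.
80 L/s = 0.08 m³/s.
After input C: C = (1.64·455.5 + 0.08·16) / 1.72 = 435 mg/L.

435 mg/L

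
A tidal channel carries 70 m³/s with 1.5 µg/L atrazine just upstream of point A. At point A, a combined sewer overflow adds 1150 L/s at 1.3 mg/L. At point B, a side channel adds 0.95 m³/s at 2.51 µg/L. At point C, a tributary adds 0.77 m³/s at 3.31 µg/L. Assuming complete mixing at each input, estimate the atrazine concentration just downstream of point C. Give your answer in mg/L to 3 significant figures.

1.5 µg/L = 0.0015 mg/L.
1150 L/s = 1.15 m³/s.
After input A: C = (70·0.0015 + 1.15·1.3) / 71.15 = 0.02249 mg/L.
2.51 µg/L = 0.00251 mg/L.
After input B: C = (71.15·0.02249 + 0.95·0.00251) / 72.1 = 0.02222 mg/L.
3.31 µg/L = 0.00331 mg/L.
After input C: C = (72.1·0.02222 + 0.77·0.00331) / 72.87 = 0.02202 mg/L.

0.0220 mg/L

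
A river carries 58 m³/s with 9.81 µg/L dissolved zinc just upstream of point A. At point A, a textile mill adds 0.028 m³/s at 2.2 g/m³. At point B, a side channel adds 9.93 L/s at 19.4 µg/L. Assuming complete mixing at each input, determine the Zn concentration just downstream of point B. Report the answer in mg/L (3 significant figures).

0.0109 mg/L

9.81 µg/L = 0.00981 mg/L.
After input A: C = (58·0.00981 + 0.028·2.2) / 58.03 = 0.01087 mg/L.
9.93 L/s = 0.00993 m³/s.
19.4 µg/L = 0.0194 mg/L.
After input B: C = (58.03·0.01087 + 0.00993·0.0194) / 58.04 = 0.01087 mg/L.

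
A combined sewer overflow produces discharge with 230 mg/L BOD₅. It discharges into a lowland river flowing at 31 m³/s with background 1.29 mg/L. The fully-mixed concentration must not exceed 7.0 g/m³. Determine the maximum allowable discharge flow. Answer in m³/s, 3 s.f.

0.794 m³/s

Mass balance at complete mixing: C_std·(Q_w + Q_r) = Q_w·C_e + Q_r·C_b.
Rearranging, Q_w = Q_r·(C_std − C_b)/(C_e − C_std) = 31·(7 − 1.29) / (230 − 7) = 0.7938 m³/s.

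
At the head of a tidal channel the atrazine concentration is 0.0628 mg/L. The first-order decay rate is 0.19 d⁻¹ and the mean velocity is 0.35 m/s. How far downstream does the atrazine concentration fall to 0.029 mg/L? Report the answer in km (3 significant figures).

From C = C₀·e^(−kt), t = ln(C₀/C)/k = ln(0.0628/0.029)/0.19 = 0.7727/0.19 = 4.067 d.
Distance = v·t = 0.35 m/s × 3.514e+05 s = 1.23e+05 m = 123 km.

123 km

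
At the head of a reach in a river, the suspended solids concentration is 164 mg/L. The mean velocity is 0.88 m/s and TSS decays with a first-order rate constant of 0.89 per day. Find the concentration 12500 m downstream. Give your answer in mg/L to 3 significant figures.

Travel time t = 12500 m / 0.88 m/s = 1.25e+04/0.88 = 1.42e+04 s = 0.1644 d.
First-order decay: C = 164·exp(−0.89·0.1644) = 164·0.8639 = 141.7 mg/L.

142 mg/L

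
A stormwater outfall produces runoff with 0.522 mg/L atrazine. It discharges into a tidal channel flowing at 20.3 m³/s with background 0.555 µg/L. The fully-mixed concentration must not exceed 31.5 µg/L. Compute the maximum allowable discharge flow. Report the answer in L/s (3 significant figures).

1280 L/s

0.555 µg/L = 0.000555 mg/L.
31.5 µg/L = 0.0315 mg/L.
Mass balance at complete mixing: C_std·(Q_w + Q_r) = Q_w·C_e + Q_r·C_b.
Rearranging, Q_w = Q_r·(C_std − C_b)/(C_e − C_std) = 20.3·(0.0315 − 0.000555) / (0.522 − 0.0315) = 1.281 m³/s.
= 1281 L/s.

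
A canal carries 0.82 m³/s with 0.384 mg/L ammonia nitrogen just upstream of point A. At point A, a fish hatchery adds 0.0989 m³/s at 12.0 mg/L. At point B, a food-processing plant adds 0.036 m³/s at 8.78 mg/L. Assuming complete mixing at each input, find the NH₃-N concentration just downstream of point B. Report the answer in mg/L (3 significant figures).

After input A: C = (0.82·0.384 + 0.0989·12) / 0.9189 = 1.634 mg/L.
After input B: C = (0.9189·1.634 + 0.036·8.78) / 0.9549 = 1.904 mg/L.

1.90 mg/L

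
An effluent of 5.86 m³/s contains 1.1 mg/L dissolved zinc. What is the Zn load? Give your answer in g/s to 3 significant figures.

Mass flux = Q·C = 5.86 m³/s × 1.1 g/m³ = 6.446 g/s.

6.45 g/s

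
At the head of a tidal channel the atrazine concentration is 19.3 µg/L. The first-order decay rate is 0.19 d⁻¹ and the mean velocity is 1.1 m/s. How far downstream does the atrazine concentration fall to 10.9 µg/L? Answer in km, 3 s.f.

From C = C₀·e^(−kt), t = ln(C₀/C)/k = ln(19.3/10.9)/0.19 = 0.5713/0.19 = 3.007 d.
Distance = v·t = 1.1 m/s × 2.598e+05 s = 2.858e+05 m = 285.8 km.

286 km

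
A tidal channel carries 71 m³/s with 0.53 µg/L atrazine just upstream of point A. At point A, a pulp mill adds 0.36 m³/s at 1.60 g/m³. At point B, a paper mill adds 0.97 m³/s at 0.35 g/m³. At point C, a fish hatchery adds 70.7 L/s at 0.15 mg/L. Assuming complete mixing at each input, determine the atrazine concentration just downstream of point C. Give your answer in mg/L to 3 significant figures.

0.0133 mg/L

0.53 µg/L = 0.00053 mg/L.
After input A: C = (71·0.00053 + 0.36·1.6) / 71.36 = 0.008599 mg/L.
After input B: C = (71.36·0.008599 + 0.97·0.35) / 72.33 = 0.01318 mg/L.
70.7 L/s = 0.0707 m³/s.
After input C: C = (72.33·0.01318 + 0.0707·0.15) / 72.4 = 0.01331 mg/L.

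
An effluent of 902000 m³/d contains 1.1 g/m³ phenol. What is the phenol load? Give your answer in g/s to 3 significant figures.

11.5 g/s

902000 m³/d = 10.44 m³/s.
Mass flux = Q·C = 10.44 m³/s × 1.1 g/m³ = 11.48 g/s.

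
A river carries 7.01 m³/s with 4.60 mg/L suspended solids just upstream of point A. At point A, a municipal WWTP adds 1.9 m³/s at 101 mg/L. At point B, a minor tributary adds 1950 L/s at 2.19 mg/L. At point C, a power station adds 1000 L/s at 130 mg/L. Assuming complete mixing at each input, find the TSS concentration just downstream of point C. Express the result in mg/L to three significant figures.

After input A: C = (7.01·4.6 + 1.9·101) / 8.91 = 25.16 mg/L.
1950 L/s = 1.95 m³/s.
After input B: C = (8.91·25.16 + 1.95·2.19) / 10.86 = 21.03 mg/L.
1000 L/s = 1 m³/s.
After input C: C = (10.86·21.03 + 1·130) / 11.86 = 30.22 mg/L.

30.2 mg/L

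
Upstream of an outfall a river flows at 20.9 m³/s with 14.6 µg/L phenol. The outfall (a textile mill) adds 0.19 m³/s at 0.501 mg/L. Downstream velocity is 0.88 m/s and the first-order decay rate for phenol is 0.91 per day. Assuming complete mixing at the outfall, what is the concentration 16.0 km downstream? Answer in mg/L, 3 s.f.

14.6 µg/L = 0.0146 mg/L.
After complete mixing, C₀ = (0.19·0.501 + 20.9·0.0146) / 21.09 = 0.01898 mg/L.
Travel time t = 1.6e+04 m / 0.88 m/s = 1.818e+04 s = 0.2104 d.
C = 0.01898·exp(−0.91·0.2104) = 0.01898·0.8257 = 0.01567 mg/L.

0.0157 mg/L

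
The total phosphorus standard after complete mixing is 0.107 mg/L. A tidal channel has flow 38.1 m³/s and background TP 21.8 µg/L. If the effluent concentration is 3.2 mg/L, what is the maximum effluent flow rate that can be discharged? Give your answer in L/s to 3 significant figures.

1050 L/s

21.8 µg/L = 0.0218 mg/L.
Mass balance at complete mixing: C_std·(Q_w + Q_r) = Q_w·C_e + Q_r·C_b.
Rearranging, Q_w = Q_r·(C_std − C_b)/(C_e − C_std) = 38.1·(0.107 − 0.0218) / (3.2 − 0.107) = 1.05 m³/s.
= 1050 L/s.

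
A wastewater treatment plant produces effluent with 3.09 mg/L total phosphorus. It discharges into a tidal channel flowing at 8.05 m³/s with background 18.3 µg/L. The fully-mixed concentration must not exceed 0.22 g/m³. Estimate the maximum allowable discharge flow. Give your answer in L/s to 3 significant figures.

18.3 µg/L = 0.0183 mg/L.
Mass balance at complete mixing: C_std·(Q_w + Q_r) = Q_w·C_e + Q_r·C_b.
Rearranging, Q_w = Q_r·(C_std − C_b)/(C_e − C_std) = 8.05·(0.22 − 0.0183) / (3.09 − 0.22) = 0.5657 m³/s.
= 565.7 L/s.

566 L/s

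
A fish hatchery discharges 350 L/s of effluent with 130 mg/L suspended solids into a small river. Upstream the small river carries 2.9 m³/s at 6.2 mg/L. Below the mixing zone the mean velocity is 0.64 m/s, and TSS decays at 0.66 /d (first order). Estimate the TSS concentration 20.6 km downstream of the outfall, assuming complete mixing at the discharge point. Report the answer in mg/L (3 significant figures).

15.3 mg/L

350 L/s = 0.35 m³/s.
After complete mixing, C₀ = (0.35·130 + 2.9·6.2) / 3.25 = 19.53 mg/L.
Travel time t = 2.06e+04 m / 0.64 m/s = 3.219e+04 s = 0.3725 d.
C = 19.53·exp(−0.66·0.3725) = 19.53·0.782 = 15.27 mg/L.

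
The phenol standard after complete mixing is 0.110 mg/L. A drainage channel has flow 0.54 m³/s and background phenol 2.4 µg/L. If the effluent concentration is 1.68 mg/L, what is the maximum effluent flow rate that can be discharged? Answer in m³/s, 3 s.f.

0.0370 m³/s

2.4 µg/L = 0.0024 mg/L.
Mass balance at complete mixing: C_std·(Q_w + Q_r) = Q_w·C_e + Q_r·C_b.
Rearranging, Q_w = Q_r·(C_std − C_b)/(C_e − C_std) = 0.54·(0.11 − 0.0024) / (1.68 − 0.11) = 0.03701 m³/s.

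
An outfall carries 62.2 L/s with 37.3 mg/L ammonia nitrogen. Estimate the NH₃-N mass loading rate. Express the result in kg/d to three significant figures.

200 kg/d

62.2 L/s = 0.0622 m³/s.
Mass flux = Q·C = 0.0622 m³/s × 37.3 g/m³ = 2.32 g/s.
= 2.32 g/s × 86.4 = 200.5 kg/d.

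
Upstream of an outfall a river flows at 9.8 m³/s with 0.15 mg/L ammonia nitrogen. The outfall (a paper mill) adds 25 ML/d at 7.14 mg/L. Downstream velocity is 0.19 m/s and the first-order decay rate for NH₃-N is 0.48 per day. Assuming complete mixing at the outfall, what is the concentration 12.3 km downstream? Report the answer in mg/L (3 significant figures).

25 ML/d = 0.2894 m³/s.
After complete mixing, C₀ = (0.2894·7.14 + 9.8·0.15) / 10.09 = 0.3505 mg/L.
Travel time t = 1.23e+04 m / 0.19 m/s = 6.474e+04 s = 0.7493 d.
C = 0.3505·exp(−0.48·0.7493) = 0.3505·0.6979 = 0.2446 mg/L.

0.245 mg/L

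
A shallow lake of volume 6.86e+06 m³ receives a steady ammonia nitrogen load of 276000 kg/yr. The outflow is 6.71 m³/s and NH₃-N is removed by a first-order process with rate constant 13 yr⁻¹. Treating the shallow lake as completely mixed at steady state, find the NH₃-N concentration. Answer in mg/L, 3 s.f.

Outflow Q = 6.71 m³/s × 3.156e+07 s/yr = 2.118e+08 m³/yr.
Steady-state CSTR mass balance: W = Q·C + k·V·C, so C = W/(Q + kV).
Q + kV = 2.118e+08 + 13·6.86e+06 = 3.009e+08 m³/yr.
C = 276000/3.009e+08 = 0.0009172 kg/m³ = 0.9172 mg/L.

0.917 mg/L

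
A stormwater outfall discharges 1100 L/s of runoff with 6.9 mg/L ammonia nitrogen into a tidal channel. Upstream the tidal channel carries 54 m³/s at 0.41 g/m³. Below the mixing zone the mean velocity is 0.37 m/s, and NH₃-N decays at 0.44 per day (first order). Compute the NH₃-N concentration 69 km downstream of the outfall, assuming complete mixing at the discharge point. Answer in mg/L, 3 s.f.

1100 L/s = 1.1 m³/s.
After complete mixing, C₀ = (1.1·6.9 + 54·0.41) / 55.1 = 0.5396 mg/L.
Travel time t = 6.9e+04 m / 0.37 m/s = 1.865e+05 s = 2.158 d.
C = 0.5396·exp(−0.44·2.158) = 0.5396·0.3869 = 0.2087 mg/L.

0.209 mg/L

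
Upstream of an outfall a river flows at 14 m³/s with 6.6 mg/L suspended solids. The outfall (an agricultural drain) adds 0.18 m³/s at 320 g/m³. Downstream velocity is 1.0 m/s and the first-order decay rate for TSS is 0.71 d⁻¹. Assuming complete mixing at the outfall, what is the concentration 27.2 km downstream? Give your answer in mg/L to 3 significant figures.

8.46 mg/L

After complete mixing, C₀ = (0.18·320 + 14·6.6) / 14.18 = 10.58 mg/L.
Travel time t = 2.72e+04 m / 1.0 m/s = 2.72e+04 s = 0.3148 d.
C = 10.58·exp(−0.71·0.3148) = 10.58·0.7997 = 8.459 mg/L.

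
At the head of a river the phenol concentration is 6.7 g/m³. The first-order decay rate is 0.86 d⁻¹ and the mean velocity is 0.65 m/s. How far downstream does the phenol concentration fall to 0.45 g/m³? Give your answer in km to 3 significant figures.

From C = C₀·e^(−kt), t = ln(C₀/C)/k = ln(6.7/0.45)/0.86 = 2.701/0.86 = 3.14 d.
Distance = v·t = 0.65 m/s × 2.713e+05 s = 1.764e+05 m = 176.4 km.

176 km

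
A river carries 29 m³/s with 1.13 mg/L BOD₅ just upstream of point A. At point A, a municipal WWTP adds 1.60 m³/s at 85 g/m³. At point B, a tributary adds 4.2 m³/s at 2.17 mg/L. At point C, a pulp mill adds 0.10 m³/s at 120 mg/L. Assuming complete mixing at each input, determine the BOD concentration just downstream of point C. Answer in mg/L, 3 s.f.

5.44 mg/L

After input A: C = (29·1.13 + 1.6·85) / 30.6 = 5.515 mg/L.
After input B: C = (30.6·5.515 + 4.2·2.17) / 34.8 = 5.112 mg/L.
After input C: C = (34.8·5.112 + 0.1·120) / 34.9 = 5.441 mg/L.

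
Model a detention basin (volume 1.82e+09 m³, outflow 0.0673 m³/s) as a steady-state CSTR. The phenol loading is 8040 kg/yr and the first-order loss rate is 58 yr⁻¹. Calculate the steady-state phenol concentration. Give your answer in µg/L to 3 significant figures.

0.0762 µg/L

Outflow Q = 0.0673 m³/s × 3.156e+07 s/yr = 2.124e+06 m³/yr.
Steady-state CSTR mass balance: W = Q·C + k·V·C, so C = W/(Q + kV).
Q + kV = 2.124e+06 + 58·1.82e+09 = 1.056e+11 m³/yr.
C = 8040/1.056e+11 = 7.616e-08 kg/m³ = 7.616e-05 mg/L = 0.07616 µg/L.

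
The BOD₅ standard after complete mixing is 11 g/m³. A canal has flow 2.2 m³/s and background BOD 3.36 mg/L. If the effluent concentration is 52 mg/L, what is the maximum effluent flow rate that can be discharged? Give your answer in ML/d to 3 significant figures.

Mass balance at complete mixing: C_std·(Q_w + Q_r) = Q_w·C_e + Q_r·C_b.
Rearranging, Q_w = Q_r·(C_std − C_b)/(C_e − C_std) = 2.2·(11 − 3.36) / (52 − 11) = 0.41 m³/s.
= 35.42 ML/d.

35.4 ML/d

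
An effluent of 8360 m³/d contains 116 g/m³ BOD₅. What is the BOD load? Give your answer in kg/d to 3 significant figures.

970 kg/d

8360 m³/d = 0.09676 m³/s.
Mass flux = Q·C = 0.09676 m³/s × 116 g/m³ = 11.22 g/s.
= 11.22 g/s × 86.4 = 969.8 kg/d.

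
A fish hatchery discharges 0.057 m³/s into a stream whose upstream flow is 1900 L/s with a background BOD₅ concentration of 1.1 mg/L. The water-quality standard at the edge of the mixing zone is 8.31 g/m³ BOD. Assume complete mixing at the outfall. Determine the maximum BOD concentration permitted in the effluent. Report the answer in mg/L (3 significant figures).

1900 L/s = 1.9 m³/s.
Mass balance: 8.31·1.957 = 0.057·Cₑ + 1.9·1.1.
Cₑ = (16.26 − 2.09) / 0.057 = 248.6 mg/L.

249 mg/L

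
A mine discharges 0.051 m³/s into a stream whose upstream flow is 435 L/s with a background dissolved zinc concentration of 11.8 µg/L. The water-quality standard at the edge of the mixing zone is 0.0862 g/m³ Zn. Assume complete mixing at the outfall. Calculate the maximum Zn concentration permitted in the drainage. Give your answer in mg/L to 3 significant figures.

0.721 mg/L

435 L/s = 0.435 m³/s.
11.8 µg/L = 0.0118 mg/L.
Mass balance: 0.0862·0.486 = 0.051·Cₑ + 0.435·0.0118.
Cₑ = (0.04189 − 0.005133) / 0.051 = 0.7208 mg/L.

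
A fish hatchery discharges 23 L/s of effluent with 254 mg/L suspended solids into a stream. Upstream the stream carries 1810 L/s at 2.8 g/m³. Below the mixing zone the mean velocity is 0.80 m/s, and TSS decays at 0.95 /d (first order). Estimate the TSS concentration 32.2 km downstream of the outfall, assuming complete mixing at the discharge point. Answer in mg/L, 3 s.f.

23 L/s = 0.023 m³/s.
1810 L/s = 1.81 m³/s.
After complete mixing, C₀ = (0.023·254 + 1.81·2.8) / 1.833 = 5.952 mg/L.
Travel time t = 3.22e+04 m / 0.80 m/s = 4.025e+04 s = 0.4659 d.
C = 5.952·exp(−0.95·0.4659) = 5.952·0.6424 = 3.823 mg/L.

3.82 mg/L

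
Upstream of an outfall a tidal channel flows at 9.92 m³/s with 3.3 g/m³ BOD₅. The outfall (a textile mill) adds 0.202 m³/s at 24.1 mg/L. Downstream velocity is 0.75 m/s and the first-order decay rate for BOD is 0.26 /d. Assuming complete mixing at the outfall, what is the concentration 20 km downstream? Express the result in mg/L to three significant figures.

After complete mixing, C₀ = (0.202·24.1 + 9.92·3.3) / 10.12 = 3.715 mg/L.
Travel time t = 2e+04 m / 0.75 m/s = 2.667e+04 s = 0.3086 d.
C = 3.715·exp(−0.26·0.3086) = 3.715·0.9229 = 3.429 mg/L.

3.43 mg/L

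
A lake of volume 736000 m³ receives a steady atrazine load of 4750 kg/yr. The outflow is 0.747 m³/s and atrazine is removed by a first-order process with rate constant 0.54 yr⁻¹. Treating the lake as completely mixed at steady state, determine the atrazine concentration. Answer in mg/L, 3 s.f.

0.198 mg/L

Outflow Q = 0.747 m³/s × 3.156e+07 s/yr = 2.357e+07 m³/yr.
Steady-state CSTR mass balance: W = Q·C + k·V·C, so C = W/(Q + kV).
Q + kV = 2.357e+07 + 0.54·736000 = 2.397e+07 m³/yr.
C = 4750/2.397e+07 = 0.0001982 kg/m³ = 0.1982 mg/L.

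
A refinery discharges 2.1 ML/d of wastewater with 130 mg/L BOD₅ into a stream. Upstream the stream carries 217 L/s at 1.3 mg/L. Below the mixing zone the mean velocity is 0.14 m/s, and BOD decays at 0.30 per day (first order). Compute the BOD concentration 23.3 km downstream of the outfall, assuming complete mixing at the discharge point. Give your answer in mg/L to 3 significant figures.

2.1 ML/d = 0.02431 m³/s.
217 L/s = 0.217 m³/s.
After complete mixing, C₀ = (0.02431·130 + 0.217·1.3) / 0.2413 = 14.26 mg/L.
Travel time t = 2.33e+04 m / 0.14 m/s = 1.664e+05 s = 1.926 d.
C = 14.26·exp(−0.30·1.926) = 14.26·0.5611 = 8.003 mg/L.

8.00 mg/L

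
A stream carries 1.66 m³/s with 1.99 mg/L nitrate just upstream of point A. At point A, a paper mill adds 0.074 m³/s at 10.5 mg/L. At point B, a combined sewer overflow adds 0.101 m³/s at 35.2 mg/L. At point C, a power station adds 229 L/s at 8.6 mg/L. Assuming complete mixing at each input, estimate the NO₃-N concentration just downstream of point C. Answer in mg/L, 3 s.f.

4.65 mg/L

After input A: C = (1.66·1.99 + 0.074·10.5) / 1.734 = 2.353 mg/L.
After input B: C = (1.734·2.353 + 0.101·35.2) / 1.835 = 4.161 mg/L.
229 L/s = 0.229 m³/s.
After input C: C = (1.835·4.161 + 0.229·8.6) / 2.064 = 4.654 mg/L.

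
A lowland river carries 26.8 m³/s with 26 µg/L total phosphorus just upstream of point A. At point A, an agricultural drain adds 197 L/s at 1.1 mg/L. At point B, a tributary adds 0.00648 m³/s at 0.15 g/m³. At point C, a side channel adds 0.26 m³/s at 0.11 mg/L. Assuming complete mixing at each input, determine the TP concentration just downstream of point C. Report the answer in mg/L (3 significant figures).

0.0346 mg/L

26 µg/L = 0.026 mg/L.
197 L/s = 0.197 m³/s.
After input A: C = (26.8·0.026 + 0.197·1.1) / 27 = 0.03384 mg/L.
After input B: C = (27·0.03384 + 0.00648·0.15) / 27 = 0.03386 mg/L.
After input C: C = (27·0.03386 + 0.26·0.11) / 27.26 = 0.03459 mg/L.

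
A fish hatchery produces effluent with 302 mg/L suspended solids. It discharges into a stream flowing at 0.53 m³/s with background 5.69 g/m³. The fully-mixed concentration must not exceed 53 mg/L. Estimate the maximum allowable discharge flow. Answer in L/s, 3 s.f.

Mass balance at complete mixing: C_std·(Q_w + Q_r) = Q_w·C_e + Q_r·C_b.
Rearranging, Q_w = Q_r·(C_std − C_b)/(C_e − C_std) = 0.53·(53 − 5.69) / (302 − 53) = 0.1007 m³/s.
= 100.7 L/s.

101 L/s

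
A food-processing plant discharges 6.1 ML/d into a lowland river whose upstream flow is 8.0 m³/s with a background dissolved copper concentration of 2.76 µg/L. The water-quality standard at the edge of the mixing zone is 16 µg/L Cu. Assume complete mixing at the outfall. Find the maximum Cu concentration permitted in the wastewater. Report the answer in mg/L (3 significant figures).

1.52 mg/L

6.1 ML/d = 0.0706 m³/s.
2.76 µg/L = 0.00276 mg/L.
16 µg/L = 0.016 mg/L.
Mass balance: 0.016·8.071 = 0.0706·Cₑ + 8·0.00276.
Cₑ = (0.1291 − 0.02208) / 0.0706 = 1.516 mg/L.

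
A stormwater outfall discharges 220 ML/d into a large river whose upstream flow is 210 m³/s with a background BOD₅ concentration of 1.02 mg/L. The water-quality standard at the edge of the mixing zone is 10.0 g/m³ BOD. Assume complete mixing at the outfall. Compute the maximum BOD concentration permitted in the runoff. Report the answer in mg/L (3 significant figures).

220 ML/d = 2.546 m³/s.
Mass balance: 10·212.5 = 2.546·Cₑ + 210·1.02.
Cₑ = (2125 − 214.2) / 2.546 = 750.6 mg/L.

751 mg/L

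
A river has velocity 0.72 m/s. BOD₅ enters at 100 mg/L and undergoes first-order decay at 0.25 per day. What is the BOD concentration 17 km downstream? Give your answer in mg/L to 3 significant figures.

Travel time t = 17 km / 0.72 m/s = 1.7e+04/0.72 = 2.361e+04 s = 0.2733 d.
First-order decay: C = 100·exp(−0.25·0.2733) = 100·0.934 = 93.4 mg/L.

93.4 mg/L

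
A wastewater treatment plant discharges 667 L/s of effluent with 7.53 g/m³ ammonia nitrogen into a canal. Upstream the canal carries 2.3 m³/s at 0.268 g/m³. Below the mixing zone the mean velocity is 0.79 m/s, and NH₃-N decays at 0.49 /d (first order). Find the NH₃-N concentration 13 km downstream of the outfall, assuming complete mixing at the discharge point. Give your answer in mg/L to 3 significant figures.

1.73 mg/L

667 L/s = 0.667 m³/s.
After complete mixing, C₀ = (0.667·7.53 + 2.3·0.268) / 2.967 = 1.901 mg/L.
Travel time t = 1.3e+04 m / 0.79 m/s = 1.646e+04 s = 0.1905 d.
C = 1.901·exp(−0.49·0.1905) = 1.901·0.9109 = 1.731 mg/L.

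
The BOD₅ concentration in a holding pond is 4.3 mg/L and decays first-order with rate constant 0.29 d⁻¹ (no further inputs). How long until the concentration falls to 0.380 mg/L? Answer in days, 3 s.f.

8.37 d

t = ln(C₀/C)/k = ln(4.3/0.380)/0.29 = 2.426/0.29 = 8.366 d.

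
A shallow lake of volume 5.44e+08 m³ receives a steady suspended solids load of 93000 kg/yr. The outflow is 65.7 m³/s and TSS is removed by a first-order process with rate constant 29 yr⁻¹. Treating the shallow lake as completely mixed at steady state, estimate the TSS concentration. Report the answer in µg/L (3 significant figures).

Outflow Q = 65.7 m³/s × 3.156e+07 s/yr = 2.073e+09 m³/yr.
Steady-state CSTR mass balance: W = Q·C + k·V·C, so C = W/(Q + kV).
Q + kV = 2.073e+09 + 29·5.44e+08 = 1.785e+10 m³/yr.
C = 93000/1.785e+10 = 5.21e-06 kg/m³ = 0.00521 mg/L = 5.21 µg/L.

5.21 µg/L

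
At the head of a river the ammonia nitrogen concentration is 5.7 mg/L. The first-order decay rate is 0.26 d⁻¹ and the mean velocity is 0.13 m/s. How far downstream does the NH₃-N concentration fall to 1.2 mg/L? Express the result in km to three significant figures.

From C = C₀·e^(−kt), t = ln(C₀/C)/k = ln(5.7/1.2)/0.26 = 1.558/0.26 = 5.993 d.
Distance = v·t = 0.13 m/s × 5.178e+05 s = 6.731e+04 m = 67.31 km.

67.3 km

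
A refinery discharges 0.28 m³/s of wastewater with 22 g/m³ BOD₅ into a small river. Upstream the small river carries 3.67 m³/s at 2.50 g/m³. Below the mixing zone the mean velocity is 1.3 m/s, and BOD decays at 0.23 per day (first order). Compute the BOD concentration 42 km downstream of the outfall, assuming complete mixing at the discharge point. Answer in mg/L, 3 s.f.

After complete mixing, C₀ = (0.28·22 + 3.67·2.5) / 3.95 = 3.882 mg/L.
Travel time t = 4.2e+04 m / 1.3 m/s = 3.231e+04 s = 0.3739 d.
C = 3.882·exp(−0.23·0.3739) = 3.882·0.9176 = 3.562 mg/L.

3.56 mg/L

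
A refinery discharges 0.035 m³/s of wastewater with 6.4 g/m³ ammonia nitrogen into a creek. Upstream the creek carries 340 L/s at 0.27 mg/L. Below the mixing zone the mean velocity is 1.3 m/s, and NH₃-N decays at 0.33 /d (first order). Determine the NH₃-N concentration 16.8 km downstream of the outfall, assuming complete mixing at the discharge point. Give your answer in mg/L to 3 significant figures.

340 L/s = 0.34 m³/s.
After complete mixing, C₀ = (0.035·6.4 + 0.34·0.27) / 0.375 = 0.8421 mg/L.
Travel time t = 1.68e+04 m / 1.3 m/s = 1.292e+04 s = 0.1496 d.
C = 0.8421·exp(−0.33·0.1496) = 0.8421·0.9518 = 0.8016 mg/L.

0.802 mg/L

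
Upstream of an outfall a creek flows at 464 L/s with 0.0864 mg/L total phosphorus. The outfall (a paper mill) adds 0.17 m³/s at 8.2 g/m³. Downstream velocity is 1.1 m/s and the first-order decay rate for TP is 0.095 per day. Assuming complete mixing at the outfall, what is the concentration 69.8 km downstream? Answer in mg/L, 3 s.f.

464 L/s = 0.464 m³/s.
After complete mixing, C₀ = (0.17·8.2 + 0.464·0.0864) / 0.634 = 2.262 mg/L.
Travel time t = 6.98e+04 m / 1.1 m/s = 6.345e+04 s = 0.7344 d.
C = 2.262·exp(−0.095·0.7344) = 2.262·0.9326 = 2.11 mg/L.

2.11 mg/L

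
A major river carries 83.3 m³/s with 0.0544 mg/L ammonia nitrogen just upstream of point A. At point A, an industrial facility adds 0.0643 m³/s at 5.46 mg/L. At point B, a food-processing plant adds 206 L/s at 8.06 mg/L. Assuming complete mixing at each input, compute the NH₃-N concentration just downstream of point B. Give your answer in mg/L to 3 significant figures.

0.0783 mg/L

After input A: C = (83.3·0.0544 + 0.0643·5.46) / 83.36 = 0.05857 mg/L.
206 L/s = 0.206 m³/s.
After input B: C = (83.36·0.05857 + 0.206·8.06) / 83.57 = 0.07829 mg/L.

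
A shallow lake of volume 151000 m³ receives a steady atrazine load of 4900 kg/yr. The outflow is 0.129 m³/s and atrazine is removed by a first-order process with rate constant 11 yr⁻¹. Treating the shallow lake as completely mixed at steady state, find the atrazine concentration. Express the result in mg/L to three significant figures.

0.855 mg/L

Outflow Q = 0.129 m³/s × 3.156e+07 s/yr = 4.071e+06 m³/yr.
Steady-state CSTR mass balance: W = Q·C + k·V·C, so C = W/(Q + kV).
Q + kV = 4.071e+06 + 11·151000 = 5.732e+06 m³/yr.
C = 4900/5.732e+06 = 0.0008549 kg/m³ = 0.8549 mg/L.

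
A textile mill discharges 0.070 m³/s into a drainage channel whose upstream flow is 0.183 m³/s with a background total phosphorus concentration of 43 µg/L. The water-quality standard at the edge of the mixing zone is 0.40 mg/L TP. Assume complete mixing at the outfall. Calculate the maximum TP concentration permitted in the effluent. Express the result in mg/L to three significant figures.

43 µg/L = 0.043 mg/L.
Mass balance: 0.4·0.253 = 0.07·Cₑ + 0.183·0.043.
Cₑ = (0.1012 − 0.007869) / 0.07 = 1.333 mg/L.

1.33 mg/L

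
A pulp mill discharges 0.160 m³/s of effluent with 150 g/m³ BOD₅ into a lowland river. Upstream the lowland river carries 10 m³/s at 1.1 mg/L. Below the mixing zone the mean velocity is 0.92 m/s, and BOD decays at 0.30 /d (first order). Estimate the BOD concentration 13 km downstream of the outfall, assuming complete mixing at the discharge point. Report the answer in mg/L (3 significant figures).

3.28 mg/L

After complete mixing, C₀ = (0.16·150 + 10·1.1) / 10.16 = 3.445 mg/L.
Travel time t = 1.3e+04 m / 0.92 m/s = 1.413e+04 s = 0.1635 d.
C = 3.445·exp(−0.30·0.1635) = 3.445·0.9521 = 3.28 mg/L.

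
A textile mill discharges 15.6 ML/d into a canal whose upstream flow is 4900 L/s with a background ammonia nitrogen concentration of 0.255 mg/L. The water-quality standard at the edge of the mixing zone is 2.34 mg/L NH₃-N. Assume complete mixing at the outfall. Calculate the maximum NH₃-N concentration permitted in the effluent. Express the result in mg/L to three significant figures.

15.6 ML/d = 0.1806 m³/s.
4900 L/s = 4.9 m³/s.
Mass balance: 2.34·5.081 = 0.1806·Cₑ + 4.9·0.255.
Cₑ = (11.89 − 1.25) / 0.1806 = 58.92 mg/L.

58.9 mg/L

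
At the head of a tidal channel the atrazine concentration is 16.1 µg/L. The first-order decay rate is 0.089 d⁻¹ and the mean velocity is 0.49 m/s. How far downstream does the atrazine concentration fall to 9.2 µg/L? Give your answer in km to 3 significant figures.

266 km

From C = C₀·e^(−kt), t = ln(C₀/C)/k = ln(16.1/9.2)/0.089 = 0.5596/0.089 = 6.288 d.
Distance = v·t = 0.49 m/s × 5.433e+05 s = 2.662e+05 m = 266.2 km.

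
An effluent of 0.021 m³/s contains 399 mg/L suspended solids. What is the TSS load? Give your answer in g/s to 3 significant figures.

Mass flux = Q·C = 0.021 m³/s × 399 g/m³ = 8.379 g/s.

8.38 g/s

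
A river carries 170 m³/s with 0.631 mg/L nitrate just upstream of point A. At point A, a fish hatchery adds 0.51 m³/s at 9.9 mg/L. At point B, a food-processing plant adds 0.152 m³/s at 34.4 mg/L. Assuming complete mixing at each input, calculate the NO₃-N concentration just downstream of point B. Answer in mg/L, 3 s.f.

After input A: C = (170·0.631 + 0.51·9.9) / 170.5 = 0.6587 mg/L.
After input B: C = (170.5·0.6587 + 0.152·34.4) / 170.7 = 0.6888 mg/L.

0.689 mg/L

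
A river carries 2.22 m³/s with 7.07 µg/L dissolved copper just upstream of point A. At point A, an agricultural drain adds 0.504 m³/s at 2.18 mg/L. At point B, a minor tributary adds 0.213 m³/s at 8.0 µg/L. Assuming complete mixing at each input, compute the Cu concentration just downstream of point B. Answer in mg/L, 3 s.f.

0.380 mg/L

7.07 µg/L = 0.00707 mg/L.
After input A: C = (2.22·0.00707 + 0.504·2.18) / 2.724 = 0.4091 mg/L.
8.0 µg/L = 0.008 mg/L.
After input B: C = (2.724·0.4091 + 0.213·0.008) / 2.937 = 0.38 mg/L.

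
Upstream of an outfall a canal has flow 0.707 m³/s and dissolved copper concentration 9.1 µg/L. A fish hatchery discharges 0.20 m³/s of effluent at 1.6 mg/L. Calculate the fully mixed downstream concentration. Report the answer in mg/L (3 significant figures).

0.360 mg/L

9.1 µg/L = 0.0091 mg/L.
Flow-weighted mixing gives C = (0.2·1.6 + 0.707·0.0091) / (0.2 + 0.707) = 0.3264/0.907 = 0.3599 mg/L.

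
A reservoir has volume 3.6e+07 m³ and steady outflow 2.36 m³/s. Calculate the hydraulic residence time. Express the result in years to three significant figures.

0.483 yr

Q = 2.36 m³/s × 3.156e+07 s/yr = 7.448e+07 m³/yr.
Hydraulic residence time τ = V/Q = 3.6e+07/7.448e+07 = 0.4834 yr.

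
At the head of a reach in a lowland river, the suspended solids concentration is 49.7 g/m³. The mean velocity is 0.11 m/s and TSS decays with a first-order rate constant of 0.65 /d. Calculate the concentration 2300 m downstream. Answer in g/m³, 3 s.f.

42.5 g/m³

Travel time t = 2300 m / 0.11 m/s = 2300/0.11 = 2.091e+04 s = 0.242 d.
First-order decay: C = 49.7·exp(−0.65·0.242) = 49.7·0.8544 = 42.47 g/m³.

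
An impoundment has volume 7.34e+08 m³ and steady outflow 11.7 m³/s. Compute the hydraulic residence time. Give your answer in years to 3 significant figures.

1.99 yr

Q = 11.7 m³/s × 3.156e+07 s/yr = 3.692e+08 m³/yr.
Hydraulic residence time τ = V/Q = 7.34e+08/3.692e+08 = 1.988 yr.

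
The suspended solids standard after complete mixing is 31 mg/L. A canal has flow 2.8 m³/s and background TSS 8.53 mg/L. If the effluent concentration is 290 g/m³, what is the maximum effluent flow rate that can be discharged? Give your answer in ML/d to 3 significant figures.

21.0 ML/d

Mass balance at complete mixing: C_std·(Q_w + Q_r) = Q_w·C_e + Q_r·C_b.
Rearranging, Q_w = Q_r·(C_std − C_b)/(C_e − C_std) = 2.8·(31 − 8.53) / (290 − 31) = 0.2429 m³/s.
= 20.99 ML/d.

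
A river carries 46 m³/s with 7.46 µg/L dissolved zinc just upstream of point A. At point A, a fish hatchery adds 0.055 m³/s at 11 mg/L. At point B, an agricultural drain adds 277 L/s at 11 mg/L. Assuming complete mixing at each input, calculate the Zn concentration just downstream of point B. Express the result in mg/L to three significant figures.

7.46 µg/L = 0.00746 mg/L.
After input A: C = (46·0.00746 + 0.055·11) / 46.05 = 0.02059 mg/L.
277 L/s = 0.277 m³/s.
After input B: C = (46.05·0.02059 + 0.277·11) / 46.33 = 0.08623 mg/L.

0.0862 mg/L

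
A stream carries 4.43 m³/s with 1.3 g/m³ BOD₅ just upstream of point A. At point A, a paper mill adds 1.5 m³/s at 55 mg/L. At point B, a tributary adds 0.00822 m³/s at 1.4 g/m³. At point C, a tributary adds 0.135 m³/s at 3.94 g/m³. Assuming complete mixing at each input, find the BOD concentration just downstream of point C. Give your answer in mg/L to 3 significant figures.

14.6 mg/L

After input A: C = (4.43·1.3 + 1.5·55) / 5.93 = 14.88 mg/L.
After input B: C = (5.93·14.88 + 0.00822·1.4) / 5.938 = 14.86 mg/L.
After input C: C = (5.938·14.86 + 0.135·3.94) / 6.073 = 14.62 mg/L.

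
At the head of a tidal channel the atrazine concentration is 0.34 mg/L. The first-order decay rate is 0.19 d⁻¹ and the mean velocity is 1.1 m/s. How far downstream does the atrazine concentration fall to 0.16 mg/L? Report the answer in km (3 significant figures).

From C = C₀·e^(−kt), t = ln(C₀/C)/k = ln(0.34/0.16)/0.19 = 0.7538/0.19 = 3.967 d.
Distance = v·t = 1.1 m/s × 3.428e+05 s = 3.77e+05 m = 377 km.

377 km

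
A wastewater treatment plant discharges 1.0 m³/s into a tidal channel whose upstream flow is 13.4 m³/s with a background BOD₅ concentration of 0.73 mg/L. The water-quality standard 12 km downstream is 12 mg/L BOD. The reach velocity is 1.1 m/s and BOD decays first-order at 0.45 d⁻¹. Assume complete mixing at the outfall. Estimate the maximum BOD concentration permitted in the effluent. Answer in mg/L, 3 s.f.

Travel time to the compliance point: t = 1.2e+04/1.1 = 1.091e+04 s = 0.1263 d; decay factor exp(−0.45·0.1263) = 0.9448.
So the concentration just after mixing may be at most 12/0.9448 = 12.7 mg/L.
Mass balance: 12.7·14.4 = 1·Cₑ + 13.4·0.73.
Cₑ = (182.9 − 9.782) / 1 = 173.1 mg/L.

173 mg/L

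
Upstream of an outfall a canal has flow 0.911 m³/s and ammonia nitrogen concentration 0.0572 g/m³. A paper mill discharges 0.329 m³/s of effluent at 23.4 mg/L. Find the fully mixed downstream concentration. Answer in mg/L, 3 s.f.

6.25 mg/L

Flow-weighted mixing gives C = (0.329·23.4 + 0.911·0.0572) / (0.329 + 0.911) = 7.751/1.24 = 6.251 mg/L.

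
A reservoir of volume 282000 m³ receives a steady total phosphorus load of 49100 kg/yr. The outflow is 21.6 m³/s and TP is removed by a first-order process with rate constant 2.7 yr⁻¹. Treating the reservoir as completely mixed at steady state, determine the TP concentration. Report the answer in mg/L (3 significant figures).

0.0720 mg/L

Outflow Q = 21.6 m³/s × 3.156e+07 s/yr = 6.816e+08 m³/yr.
Steady-state CSTR mass balance: W = Q·C + k·V·C, so C = W/(Q + kV).
Q + kV = 6.816e+08 + 2.7·282000 = 6.824e+08 m³/yr.
C = 49100/6.824e+08 = 7.195e-05 kg/m³ = 0.07195 mg/L.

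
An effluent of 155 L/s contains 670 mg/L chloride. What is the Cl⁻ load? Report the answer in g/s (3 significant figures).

104 g/s

155 L/s = 0.155 m³/s.
Mass flux = Q·C = 0.155 m³/s × 670 g/m³ = 103.8 g/s.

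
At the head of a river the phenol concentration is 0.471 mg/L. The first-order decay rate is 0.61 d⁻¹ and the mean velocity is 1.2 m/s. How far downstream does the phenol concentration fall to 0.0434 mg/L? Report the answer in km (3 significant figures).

405 km

From C = C₀·e^(−kt), t = ln(C₀/C)/k = ln(0.471/0.0434)/0.61 = 2.384/0.61 = 3.909 d.
Distance = v·t = 1.2 m/s × 3.377e+05 s = 4.053e+05 m = 405.3 km.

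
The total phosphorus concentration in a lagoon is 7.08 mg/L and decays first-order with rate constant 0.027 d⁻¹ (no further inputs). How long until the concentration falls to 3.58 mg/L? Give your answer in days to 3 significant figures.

25.3 d

t = ln(C₀/C)/k = ln(7.08/3.58)/0.027 = 0.6819/0.027 = 25.26 d.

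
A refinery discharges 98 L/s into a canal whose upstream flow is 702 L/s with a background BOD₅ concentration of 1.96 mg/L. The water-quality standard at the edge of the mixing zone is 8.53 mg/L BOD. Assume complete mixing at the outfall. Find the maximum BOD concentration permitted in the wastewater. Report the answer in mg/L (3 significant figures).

98 L/s = 0.098 m³/s.
702 L/s = 0.702 m³/s.
Mass balance: 8.53·0.8 = 0.098·Cₑ + 0.702·1.96.
Cₑ = (6.824 − 1.376) / 0.098 = 55.59 mg/L.

55.6 mg/L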